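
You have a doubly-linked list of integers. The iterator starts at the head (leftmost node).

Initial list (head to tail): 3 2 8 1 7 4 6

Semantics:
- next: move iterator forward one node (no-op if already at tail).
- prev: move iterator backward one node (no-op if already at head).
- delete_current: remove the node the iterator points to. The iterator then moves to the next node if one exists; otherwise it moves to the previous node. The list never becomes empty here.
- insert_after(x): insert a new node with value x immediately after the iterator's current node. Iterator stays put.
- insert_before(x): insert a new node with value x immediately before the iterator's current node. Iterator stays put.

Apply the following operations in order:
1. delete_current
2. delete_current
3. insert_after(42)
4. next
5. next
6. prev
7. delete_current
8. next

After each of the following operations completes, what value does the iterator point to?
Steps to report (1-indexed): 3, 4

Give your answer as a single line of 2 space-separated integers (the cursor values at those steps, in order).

Answer: 8 42

Derivation:
After 1 (delete_current): list=[2, 8, 1, 7, 4, 6] cursor@2
After 2 (delete_current): list=[8, 1, 7, 4, 6] cursor@8
After 3 (insert_after(42)): list=[8, 42, 1, 7, 4, 6] cursor@8
After 4 (next): list=[8, 42, 1, 7, 4, 6] cursor@42
After 5 (next): list=[8, 42, 1, 7, 4, 6] cursor@1
After 6 (prev): list=[8, 42, 1, 7, 4, 6] cursor@42
After 7 (delete_current): list=[8, 1, 7, 4, 6] cursor@1
After 8 (next): list=[8, 1, 7, 4, 6] cursor@7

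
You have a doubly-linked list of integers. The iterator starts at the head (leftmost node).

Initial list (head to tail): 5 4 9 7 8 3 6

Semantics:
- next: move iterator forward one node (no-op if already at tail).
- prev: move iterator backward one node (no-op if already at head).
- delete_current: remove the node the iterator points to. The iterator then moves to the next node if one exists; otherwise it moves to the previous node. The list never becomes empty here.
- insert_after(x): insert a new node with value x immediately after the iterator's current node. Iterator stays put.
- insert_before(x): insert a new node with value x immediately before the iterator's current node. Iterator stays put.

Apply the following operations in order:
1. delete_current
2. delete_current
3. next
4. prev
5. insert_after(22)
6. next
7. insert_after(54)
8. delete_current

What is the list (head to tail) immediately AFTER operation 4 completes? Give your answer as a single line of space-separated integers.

Answer: 9 7 8 3 6

Derivation:
After 1 (delete_current): list=[4, 9, 7, 8, 3, 6] cursor@4
After 2 (delete_current): list=[9, 7, 8, 3, 6] cursor@9
After 3 (next): list=[9, 7, 8, 3, 6] cursor@7
After 4 (prev): list=[9, 7, 8, 3, 6] cursor@9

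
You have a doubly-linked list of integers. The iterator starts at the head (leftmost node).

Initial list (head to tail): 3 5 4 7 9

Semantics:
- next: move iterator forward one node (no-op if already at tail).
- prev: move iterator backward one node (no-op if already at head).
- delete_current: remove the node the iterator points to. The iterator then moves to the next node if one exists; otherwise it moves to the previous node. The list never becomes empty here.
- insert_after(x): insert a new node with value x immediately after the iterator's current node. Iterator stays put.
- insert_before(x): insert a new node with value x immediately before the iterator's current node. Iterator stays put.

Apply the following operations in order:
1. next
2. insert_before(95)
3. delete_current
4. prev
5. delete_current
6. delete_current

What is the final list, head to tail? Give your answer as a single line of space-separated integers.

Answer: 3 7 9

Derivation:
After 1 (next): list=[3, 5, 4, 7, 9] cursor@5
After 2 (insert_before(95)): list=[3, 95, 5, 4, 7, 9] cursor@5
After 3 (delete_current): list=[3, 95, 4, 7, 9] cursor@4
After 4 (prev): list=[3, 95, 4, 7, 9] cursor@95
After 5 (delete_current): list=[3, 4, 7, 9] cursor@4
After 6 (delete_current): list=[3, 7, 9] cursor@7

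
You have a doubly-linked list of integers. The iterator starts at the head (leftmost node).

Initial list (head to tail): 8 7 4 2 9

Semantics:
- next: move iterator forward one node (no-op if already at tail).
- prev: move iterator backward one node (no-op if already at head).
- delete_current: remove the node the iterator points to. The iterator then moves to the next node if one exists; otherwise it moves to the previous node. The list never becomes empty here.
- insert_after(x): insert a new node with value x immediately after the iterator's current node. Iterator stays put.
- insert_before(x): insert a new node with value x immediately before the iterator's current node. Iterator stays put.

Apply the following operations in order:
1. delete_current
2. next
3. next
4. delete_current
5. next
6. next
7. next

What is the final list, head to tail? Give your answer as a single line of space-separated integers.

Answer: 7 4 9

Derivation:
After 1 (delete_current): list=[7, 4, 2, 9] cursor@7
After 2 (next): list=[7, 4, 2, 9] cursor@4
After 3 (next): list=[7, 4, 2, 9] cursor@2
After 4 (delete_current): list=[7, 4, 9] cursor@9
After 5 (next): list=[7, 4, 9] cursor@9
After 6 (next): list=[7, 4, 9] cursor@9
After 7 (next): list=[7, 4, 9] cursor@9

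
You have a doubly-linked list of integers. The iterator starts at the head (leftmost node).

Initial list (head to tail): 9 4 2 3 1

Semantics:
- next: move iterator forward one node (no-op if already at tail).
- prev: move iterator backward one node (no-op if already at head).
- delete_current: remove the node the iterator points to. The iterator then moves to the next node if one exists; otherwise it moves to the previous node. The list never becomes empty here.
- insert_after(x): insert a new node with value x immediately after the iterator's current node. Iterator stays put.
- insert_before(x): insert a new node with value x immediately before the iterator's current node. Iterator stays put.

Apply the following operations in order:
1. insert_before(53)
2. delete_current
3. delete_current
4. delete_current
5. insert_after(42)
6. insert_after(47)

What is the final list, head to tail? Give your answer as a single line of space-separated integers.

After 1 (insert_before(53)): list=[53, 9, 4, 2, 3, 1] cursor@9
After 2 (delete_current): list=[53, 4, 2, 3, 1] cursor@4
After 3 (delete_current): list=[53, 2, 3, 1] cursor@2
After 4 (delete_current): list=[53, 3, 1] cursor@3
After 5 (insert_after(42)): list=[53, 3, 42, 1] cursor@3
After 6 (insert_after(47)): list=[53, 3, 47, 42, 1] cursor@3

Answer: 53 3 47 42 1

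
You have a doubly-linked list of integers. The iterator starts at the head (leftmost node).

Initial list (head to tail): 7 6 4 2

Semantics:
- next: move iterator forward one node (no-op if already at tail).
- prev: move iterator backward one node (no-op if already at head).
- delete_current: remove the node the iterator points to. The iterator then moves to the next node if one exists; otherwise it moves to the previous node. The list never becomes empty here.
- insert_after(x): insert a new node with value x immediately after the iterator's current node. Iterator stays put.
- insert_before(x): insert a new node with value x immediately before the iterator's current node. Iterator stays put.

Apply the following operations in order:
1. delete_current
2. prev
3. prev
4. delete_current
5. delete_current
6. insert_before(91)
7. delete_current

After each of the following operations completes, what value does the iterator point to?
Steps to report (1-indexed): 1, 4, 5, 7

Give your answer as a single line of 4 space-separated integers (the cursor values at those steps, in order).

After 1 (delete_current): list=[6, 4, 2] cursor@6
After 2 (prev): list=[6, 4, 2] cursor@6
After 3 (prev): list=[6, 4, 2] cursor@6
After 4 (delete_current): list=[4, 2] cursor@4
After 5 (delete_current): list=[2] cursor@2
After 6 (insert_before(91)): list=[91, 2] cursor@2
After 7 (delete_current): list=[91] cursor@91

Answer: 6 4 2 91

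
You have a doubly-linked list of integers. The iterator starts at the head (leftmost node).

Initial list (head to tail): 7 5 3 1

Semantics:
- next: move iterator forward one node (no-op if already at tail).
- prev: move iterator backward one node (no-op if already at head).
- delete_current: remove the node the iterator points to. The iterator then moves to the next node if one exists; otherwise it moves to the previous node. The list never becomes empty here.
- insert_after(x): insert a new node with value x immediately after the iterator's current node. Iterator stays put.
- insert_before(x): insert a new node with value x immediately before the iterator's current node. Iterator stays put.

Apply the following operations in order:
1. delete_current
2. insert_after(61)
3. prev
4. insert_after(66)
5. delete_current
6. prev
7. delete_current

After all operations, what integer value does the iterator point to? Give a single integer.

Answer: 61

Derivation:
After 1 (delete_current): list=[5, 3, 1] cursor@5
After 2 (insert_after(61)): list=[5, 61, 3, 1] cursor@5
After 3 (prev): list=[5, 61, 3, 1] cursor@5
After 4 (insert_after(66)): list=[5, 66, 61, 3, 1] cursor@5
After 5 (delete_current): list=[66, 61, 3, 1] cursor@66
After 6 (prev): list=[66, 61, 3, 1] cursor@66
After 7 (delete_current): list=[61, 3, 1] cursor@61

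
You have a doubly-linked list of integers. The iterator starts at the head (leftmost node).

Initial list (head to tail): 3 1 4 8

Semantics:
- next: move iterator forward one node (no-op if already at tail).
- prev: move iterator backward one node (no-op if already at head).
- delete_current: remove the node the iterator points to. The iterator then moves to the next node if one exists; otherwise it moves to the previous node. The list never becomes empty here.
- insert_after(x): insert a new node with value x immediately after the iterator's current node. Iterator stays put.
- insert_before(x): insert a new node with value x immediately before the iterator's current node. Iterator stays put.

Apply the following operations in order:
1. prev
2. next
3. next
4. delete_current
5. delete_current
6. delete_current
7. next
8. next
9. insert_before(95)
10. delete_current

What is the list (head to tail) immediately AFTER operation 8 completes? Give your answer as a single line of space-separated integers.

After 1 (prev): list=[3, 1, 4, 8] cursor@3
After 2 (next): list=[3, 1, 4, 8] cursor@1
After 3 (next): list=[3, 1, 4, 8] cursor@4
After 4 (delete_current): list=[3, 1, 8] cursor@8
After 5 (delete_current): list=[3, 1] cursor@1
After 6 (delete_current): list=[3] cursor@3
After 7 (next): list=[3] cursor@3
After 8 (next): list=[3] cursor@3

Answer: 3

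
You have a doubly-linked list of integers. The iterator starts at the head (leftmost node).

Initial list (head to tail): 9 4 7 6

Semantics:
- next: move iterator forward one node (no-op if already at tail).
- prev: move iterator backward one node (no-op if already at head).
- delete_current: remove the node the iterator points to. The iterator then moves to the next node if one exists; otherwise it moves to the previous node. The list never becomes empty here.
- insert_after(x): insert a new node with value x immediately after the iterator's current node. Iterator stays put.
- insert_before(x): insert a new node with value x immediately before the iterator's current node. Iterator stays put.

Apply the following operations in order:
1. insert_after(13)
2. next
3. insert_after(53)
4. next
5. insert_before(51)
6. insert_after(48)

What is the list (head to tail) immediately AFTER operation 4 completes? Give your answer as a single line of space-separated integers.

Answer: 9 13 53 4 7 6

Derivation:
After 1 (insert_after(13)): list=[9, 13, 4, 7, 6] cursor@9
After 2 (next): list=[9, 13, 4, 7, 6] cursor@13
After 3 (insert_after(53)): list=[9, 13, 53, 4, 7, 6] cursor@13
After 4 (next): list=[9, 13, 53, 4, 7, 6] cursor@53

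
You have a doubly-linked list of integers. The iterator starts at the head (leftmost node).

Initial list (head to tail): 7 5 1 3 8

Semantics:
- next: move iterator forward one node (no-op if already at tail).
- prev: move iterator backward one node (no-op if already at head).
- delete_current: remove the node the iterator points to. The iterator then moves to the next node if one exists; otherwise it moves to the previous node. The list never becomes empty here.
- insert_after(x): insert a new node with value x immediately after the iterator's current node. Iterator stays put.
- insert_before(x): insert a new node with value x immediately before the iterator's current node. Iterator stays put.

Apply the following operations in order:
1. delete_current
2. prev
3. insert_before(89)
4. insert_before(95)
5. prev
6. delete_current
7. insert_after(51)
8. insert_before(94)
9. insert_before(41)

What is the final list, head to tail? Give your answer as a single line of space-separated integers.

Answer: 89 94 41 5 51 1 3 8

Derivation:
After 1 (delete_current): list=[5, 1, 3, 8] cursor@5
After 2 (prev): list=[5, 1, 3, 8] cursor@5
After 3 (insert_before(89)): list=[89, 5, 1, 3, 8] cursor@5
After 4 (insert_before(95)): list=[89, 95, 5, 1, 3, 8] cursor@5
After 5 (prev): list=[89, 95, 5, 1, 3, 8] cursor@95
After 6 (delete_current): list=[89, 5, 1, 3, 8] cursor@5
After 7 (insert_after(51)): list=[89, 5, 51, 1, 3, 8] cursor@5
After 8 (insert_before(94)): list=[89, 94, 5, 51, 1, 3, 8] cursor@5
After 9 (insert_before(41)): list=[89, 94, 41, 5, 51, 1, 3, 8] cursor@5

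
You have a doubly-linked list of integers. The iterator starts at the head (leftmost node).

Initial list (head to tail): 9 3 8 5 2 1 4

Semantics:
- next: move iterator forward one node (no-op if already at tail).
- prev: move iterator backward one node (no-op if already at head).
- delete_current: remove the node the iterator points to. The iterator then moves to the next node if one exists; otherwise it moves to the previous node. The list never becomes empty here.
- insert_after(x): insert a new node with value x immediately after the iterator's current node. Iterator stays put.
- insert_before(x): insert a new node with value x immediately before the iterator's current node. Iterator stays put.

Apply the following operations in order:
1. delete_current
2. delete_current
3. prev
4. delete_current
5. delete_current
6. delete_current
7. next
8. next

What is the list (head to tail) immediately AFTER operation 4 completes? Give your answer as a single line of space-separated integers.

After 1 (delete_current): list=[3, 8, 5, 2, 1, 4] cursor@3
After 2 (delete_current): list=[8, 5, 2, 1, 4] cursor@8
After 3 (prev): list=[8, 5, 2, 1, 4] cursor@8
After 4 (delete_current): list=[5, 2, 1, 4] cursor@5

Answer: 5 2 1 4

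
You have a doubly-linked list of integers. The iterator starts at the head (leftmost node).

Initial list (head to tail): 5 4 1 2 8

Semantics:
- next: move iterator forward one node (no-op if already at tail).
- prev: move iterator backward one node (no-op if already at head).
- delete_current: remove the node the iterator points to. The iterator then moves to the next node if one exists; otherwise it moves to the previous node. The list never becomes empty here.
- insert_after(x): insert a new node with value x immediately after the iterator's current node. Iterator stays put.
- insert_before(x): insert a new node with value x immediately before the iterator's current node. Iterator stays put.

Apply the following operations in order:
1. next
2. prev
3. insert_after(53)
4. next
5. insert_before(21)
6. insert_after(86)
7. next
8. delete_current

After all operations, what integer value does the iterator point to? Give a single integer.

Answer: 4

Derivation:
After 1 (next): list=[5, 4, 1, 2, 8] cursor@4
After 2 (prev): list=[5, 4, 1, 2, 8] cursor@5
After 3 (insert_after(53)): list=[5, 53, 4, 1, 2, 8] cursor@5
After 4 (next): list=[5, 53, 4, 1, 2, 8] cursor@53
After 5 (insert_before(21)): list=[5, 21, 53, 4, 1, 2, 8] cursor@53
After 6 (insert_after(86)): list=[5, 21, 53, 86, 4, 1, 2, 8] cursor@53
After 7 (next): list=[5, 21, 53, 86, 4, 1, 2, 8] cursor@86
After 8 (delete_current): list=[5, 21, 53, 4, 1, 2, 8] cursor@4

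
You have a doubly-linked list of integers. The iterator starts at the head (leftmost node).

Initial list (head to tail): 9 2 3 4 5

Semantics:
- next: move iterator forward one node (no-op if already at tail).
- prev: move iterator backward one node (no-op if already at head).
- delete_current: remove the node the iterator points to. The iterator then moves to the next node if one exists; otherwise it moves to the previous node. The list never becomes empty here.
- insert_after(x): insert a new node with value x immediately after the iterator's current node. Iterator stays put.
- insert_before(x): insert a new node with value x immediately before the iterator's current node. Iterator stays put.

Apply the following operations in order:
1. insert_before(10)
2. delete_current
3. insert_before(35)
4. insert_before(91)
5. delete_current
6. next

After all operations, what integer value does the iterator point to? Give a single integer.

After 1 (insert_before(10)): list=[10, 9, 2, 3, 4, 5] cursor@9
After 2 (delete_current): list=[10, 2, 3, 4, 5] cursor@2
After 3 (insert_before(35)): list=[10, 35, 2, 3, 4, 5] cursor@2
After 4 (insert_before(91)): list=[10, 35, 91, 2, 3, 4, 5] cursor@2
After 5 (delete_current): list=[10, 35, 91, 3, 4, 5] cursor@3
After 6 (next): list=[10, 35, 91, 3, 4, 5] cursor@4

Answer: 4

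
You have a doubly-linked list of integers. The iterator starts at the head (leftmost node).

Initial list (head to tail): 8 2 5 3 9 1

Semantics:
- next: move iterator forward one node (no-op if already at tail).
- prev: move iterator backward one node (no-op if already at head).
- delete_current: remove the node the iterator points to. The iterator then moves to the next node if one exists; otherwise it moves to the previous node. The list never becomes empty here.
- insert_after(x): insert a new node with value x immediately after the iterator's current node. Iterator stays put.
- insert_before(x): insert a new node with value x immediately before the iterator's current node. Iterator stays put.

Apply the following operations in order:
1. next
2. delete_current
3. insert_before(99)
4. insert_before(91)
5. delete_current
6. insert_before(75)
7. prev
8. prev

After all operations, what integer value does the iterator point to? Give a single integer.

Answer: 91

Derivation:
After 1 (next): list=[8, 2, 5, 3, 9, 1] cursor@2
After 2 (delete_current): list=[8, 5, 3, 9, 1] cursor@5
After 3 (insert_before(99)): list=[8, 99, 5, 3, 9, 1] cursor@5
After 4 (insert_before(91)): list=[8, 99, 91, 5, 3, 9, 1] cursor@5
After 5 (delete_current): list=[8, 99, 91, 3, 9, 1] cursor@3
After 6 (insert_before(75)): list=[8, 99, 91, 75, 3, 9, 1] cursor@3
After 7 (prev): list=[8, 99, 91, 75, 3, 9, 1] cursor@75
After 8 (prev): list=[8, 99, 91, 75, 3, 9, 1] cursor@91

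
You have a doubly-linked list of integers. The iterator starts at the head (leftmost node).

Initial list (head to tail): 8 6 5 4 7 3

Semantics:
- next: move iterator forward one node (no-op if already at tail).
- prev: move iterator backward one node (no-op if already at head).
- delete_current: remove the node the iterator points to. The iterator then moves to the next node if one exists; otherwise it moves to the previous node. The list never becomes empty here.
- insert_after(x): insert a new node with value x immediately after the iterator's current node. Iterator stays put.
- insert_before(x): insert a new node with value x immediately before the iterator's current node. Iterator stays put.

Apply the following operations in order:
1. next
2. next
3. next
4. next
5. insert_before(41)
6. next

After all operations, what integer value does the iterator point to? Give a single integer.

After 1 (next): list=[8, 6, 5, 4, 7, 3] cursor@6
After 2 (next): list=[8, 6, 5, 4, 7, 3] cursor@5
After 3 (next): list=[8, 6, 5, 4, 7, 3] cursor@4
After 4 (next): list=[8, 6, 5, 4, 7, 3] cursor@7
After 5 (insert_before(41)): list=[8, 6, 5, 4, 41, 7, 3] cursor@7
After 6 (next): list=[8, 6, 5, 4, 41, 7, 3] cursor@3

Answer: 3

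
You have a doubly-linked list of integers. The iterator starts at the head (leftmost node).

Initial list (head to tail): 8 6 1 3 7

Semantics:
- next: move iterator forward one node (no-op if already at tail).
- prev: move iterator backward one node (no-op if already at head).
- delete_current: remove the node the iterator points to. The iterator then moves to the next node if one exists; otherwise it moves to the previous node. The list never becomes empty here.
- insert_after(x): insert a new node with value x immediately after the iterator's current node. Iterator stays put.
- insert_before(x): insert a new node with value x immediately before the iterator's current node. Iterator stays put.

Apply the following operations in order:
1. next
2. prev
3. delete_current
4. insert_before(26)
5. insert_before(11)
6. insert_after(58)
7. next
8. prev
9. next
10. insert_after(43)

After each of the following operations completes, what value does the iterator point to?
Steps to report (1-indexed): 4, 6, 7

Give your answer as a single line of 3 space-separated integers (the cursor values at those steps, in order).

Answer: 6 6 58

Derivation:
After 1 (next): list=[8, 6, 1, 3, 7] cursor@6
After 2 (prev): list=[8, 6, 1, 3, 7] cursor@8
After 3 (delete_current): list=[6, 1, 3, 7] cursor@6
After 4 (insert_before(26)): list=[26, 6, 1, 3, 7] cursor@6
After 5 (insert_before(11)): list=[26, 11, 6, 1, 3, 7] cursor@6
After 6 (insert_after(58)): list=[26, 11, 6, 58, 1, 3, 7] cursor@6
After 7 (next): list=[26, 11, 6, 58, 1, 3, 7] cursor@58
After 8 (prev): list=[26, 11, 6, 58, 1, 3, 7] cursor@6
After 9 (next): list=[26, 11, 6, 58, 1, 3, 7] cursor@58
After 10 (insert_after(43)): list=[26, 11, 6, 58, 43, 1, 3, 7] cursor@58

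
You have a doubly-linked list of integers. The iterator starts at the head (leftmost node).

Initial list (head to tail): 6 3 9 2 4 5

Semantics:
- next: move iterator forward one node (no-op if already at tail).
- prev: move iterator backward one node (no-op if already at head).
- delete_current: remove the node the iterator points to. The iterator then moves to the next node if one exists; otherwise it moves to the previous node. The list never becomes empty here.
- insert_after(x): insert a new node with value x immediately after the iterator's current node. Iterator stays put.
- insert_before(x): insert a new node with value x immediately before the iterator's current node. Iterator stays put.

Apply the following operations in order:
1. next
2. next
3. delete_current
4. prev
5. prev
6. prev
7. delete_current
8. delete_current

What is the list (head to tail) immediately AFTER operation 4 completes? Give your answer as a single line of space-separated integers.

Answer: 6 3 2 4 5

Derivation:
After 1 (next): list=[6, 3, 9, 2, 4, 5] cursor@3
After 2 (next): list=[6, 3, 9, 2, 4, 5] cursor@9
After 3 (delete_current): list=[6, 3, 2, 4, 5] cursor@2
After 4 (prev): list=[6, 3, 2, 4, 5] cursor@3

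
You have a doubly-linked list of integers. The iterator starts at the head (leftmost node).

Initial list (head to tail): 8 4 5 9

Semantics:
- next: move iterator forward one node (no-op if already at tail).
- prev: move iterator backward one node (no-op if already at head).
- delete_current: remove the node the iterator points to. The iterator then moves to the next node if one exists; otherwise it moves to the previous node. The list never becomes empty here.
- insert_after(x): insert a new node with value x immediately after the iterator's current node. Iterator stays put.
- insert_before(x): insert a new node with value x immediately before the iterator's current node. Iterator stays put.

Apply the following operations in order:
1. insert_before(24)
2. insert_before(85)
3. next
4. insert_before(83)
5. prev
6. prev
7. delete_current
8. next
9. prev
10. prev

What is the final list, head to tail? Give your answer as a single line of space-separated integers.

Answer: 24 85 83 4 5 9

Derivation:
After 1 (insert_before(24)): list=[24, 8, 4, 5, 9] cursor@8
After 2 (insert_before(85)): list=[24, 85, 8, 4, 5, 9] cursor@8
After 3 (next): list=[24, 85, 8, 4, 5, 9] cursor@4
After 4 (insert_before(83)): list=[24, 85, 8, 83, 4, 5, 9] cursor@4
After 5 (prev): list=[24, 85, 8, 83, 4, 5, 9] cursor@83
After 6 (prev): list=[24, 85, 8, 83, 4, 5, 9] cursor@8
After 7 (delete_current): list=[24, 85, 83, 4, 5, 9] cursor@83
After 8 (next): list=[24, 85, 83, 4, 5, 9] cursor@4
After 9 (prev): list=[24, 85, 83, 4, 5, 9] cursor@83
After 10 (prev): list=[24, 85, 83, 4, 5, 9] cursor@85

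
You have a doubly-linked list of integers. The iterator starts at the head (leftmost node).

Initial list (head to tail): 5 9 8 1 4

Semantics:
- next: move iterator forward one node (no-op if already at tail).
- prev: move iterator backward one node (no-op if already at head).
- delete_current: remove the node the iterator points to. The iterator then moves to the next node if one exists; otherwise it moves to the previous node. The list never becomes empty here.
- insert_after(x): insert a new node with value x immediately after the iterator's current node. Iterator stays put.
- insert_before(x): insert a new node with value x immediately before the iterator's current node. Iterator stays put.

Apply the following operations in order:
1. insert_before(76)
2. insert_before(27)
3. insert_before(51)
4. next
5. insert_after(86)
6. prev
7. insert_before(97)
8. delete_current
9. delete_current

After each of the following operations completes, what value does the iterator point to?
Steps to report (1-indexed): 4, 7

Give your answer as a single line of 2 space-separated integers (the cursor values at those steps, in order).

After 1 (insert_before(76)): list=[76, 5, 9, 8, 1, 4] cursor@5
After 2 (insert_before(27)): list=[76, 27, 5, 9, 8, 1, 4] cursor@5
After 3 (insert_before(51)): list=[76, 27, 51, 5, 9, 8, 1, 4] cursor@5
After 4 (next): list=[76, 27, 51, 5, 9, 8, 1, 4] cursor@9
After 5 (insert_after(86)): list=[76, 27, 51, 5, 9, 86, 8, 1, 4] cursor@9
After 6 (prev): list=[76, 27, 51, 5, 9, 86, 8, 1, 4] cursor@5
After 7 (insert_before(97)): list=[76, 27, 51, 97, 5, 9, 86, 8, 1, 4] cursor@5
After 8 (delete_current): list=[76, 27, 51, 97, 9, 86, 8, 1, 4] cursor@9
After 9 (delete_current): list=[76, 27, 51, 97, 86, 8, 1, 4] cursor@86

Answer: 9 5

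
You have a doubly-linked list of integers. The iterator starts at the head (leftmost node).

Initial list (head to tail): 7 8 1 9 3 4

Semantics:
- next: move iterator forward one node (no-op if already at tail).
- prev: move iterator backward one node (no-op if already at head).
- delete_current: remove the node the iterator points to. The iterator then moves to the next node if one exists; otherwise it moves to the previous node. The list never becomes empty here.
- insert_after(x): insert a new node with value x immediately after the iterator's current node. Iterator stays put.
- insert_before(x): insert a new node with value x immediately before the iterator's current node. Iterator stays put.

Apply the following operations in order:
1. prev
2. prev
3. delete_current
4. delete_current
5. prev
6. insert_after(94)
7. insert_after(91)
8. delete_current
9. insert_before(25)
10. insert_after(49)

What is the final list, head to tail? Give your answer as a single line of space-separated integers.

After 1 (prev): list=[7, 8, 1, 9, 3, 4] cursor@7
After 2 (prev): list=[7, 8, 1, 9, 3, 4] cursor@7
After 3 (delete_current): list=[8, 1, 9, 3, 4] cursor@8
After 4 (delete_current): list=[1, 9, 3, 4] cursor@1
After 5 (prev): list=[1, 9, 3, 4] cursor@1
After 6 (insert_after(94)): list=[1, 94, 9, 3, 4] cursor@1
After 7 (insert_after(91)): list=[1, 91, 94, 9, 3, 4] cursor@1
After 8 (delete_current): list=[91, 94, 9, 3, 4] cursor@91
After 9 (insert_before(25)): list=[25, 91, 94, 9, 3, 4] cursor@91
After 10 (insert_after(49)): list=[25, 91, 49, 94, 9, 3, 4] cursor@91

Answer: 25 91 49 94 9 3 4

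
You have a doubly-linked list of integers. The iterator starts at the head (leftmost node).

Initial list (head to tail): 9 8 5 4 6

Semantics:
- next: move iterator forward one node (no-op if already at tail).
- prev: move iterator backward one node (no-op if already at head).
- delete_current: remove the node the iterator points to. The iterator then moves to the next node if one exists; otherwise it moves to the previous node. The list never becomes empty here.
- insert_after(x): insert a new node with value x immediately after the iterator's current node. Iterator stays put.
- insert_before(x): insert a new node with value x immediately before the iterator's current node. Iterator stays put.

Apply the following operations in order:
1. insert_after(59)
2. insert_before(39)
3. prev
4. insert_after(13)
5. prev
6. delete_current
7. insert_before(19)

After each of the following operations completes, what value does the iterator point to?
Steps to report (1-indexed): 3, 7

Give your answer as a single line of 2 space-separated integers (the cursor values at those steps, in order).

After 1 (insert_after(59)): list=[9, 59, 8, 5, 4, 6] cursor@9
After 2 (insert_before(39)): list=[39, 9, 59, 8, 5, 4, 6] cursor@9
After 3 (prev): list=[39, 9, 59, 8, 5, 4, 6] cursor@39
After 4 (insert_after(13)): list=[39, 13, 9, 59, 8, 5, 4, 6] cursor@39
After 5 (prev): list=[39, 13, 9, 59, 8, 5, 4, 6] cursor@39
After 6 (delete_current): list=[13, 9, 59, 8, 5, 4, 6] cursor@13
After 7 (insert_before(19)): list=[19, 13, 9, 59, 8, 5, 4, 6] cursor@13

Answer: 39 13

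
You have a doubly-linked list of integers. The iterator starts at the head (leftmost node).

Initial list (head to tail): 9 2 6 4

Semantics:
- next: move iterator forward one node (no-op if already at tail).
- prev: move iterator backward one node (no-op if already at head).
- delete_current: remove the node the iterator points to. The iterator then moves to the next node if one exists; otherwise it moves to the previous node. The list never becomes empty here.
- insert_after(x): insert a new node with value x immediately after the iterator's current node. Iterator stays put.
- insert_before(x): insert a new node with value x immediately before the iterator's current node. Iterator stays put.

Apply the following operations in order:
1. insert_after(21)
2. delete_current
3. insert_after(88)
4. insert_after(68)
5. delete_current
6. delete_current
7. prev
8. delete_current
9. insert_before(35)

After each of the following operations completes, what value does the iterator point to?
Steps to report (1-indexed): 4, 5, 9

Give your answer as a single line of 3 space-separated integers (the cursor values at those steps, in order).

Answer: 21 68 2

Derivation:
After 1 (insert_after(21)): list=[9, 21, 2, 6, 4] cursor@9
After 2 (delete_current): list=[21, 2, 6, 4] cursor@21
After 3 (insert_after(88)): list=[21, 88, 2, 6, 4] cursor@21
After 4 (insert_after(68)): list=[21, 68, 88, 2, 6, 4] cursor@21
After 5 (delete_current): list=[68, 88, 2, 6, 4] cursor@68
After 6 (delete_current): list=[88, 2, 6, 4] cursor@88
After 7 (prev): list=[88, 2, 6, 4] cursor@88
After 8 (delete_current): list=[2, 6, 4] cursor@2
After 9 (insert_before(35)): list=[35, 2, 6, 4] cursor@2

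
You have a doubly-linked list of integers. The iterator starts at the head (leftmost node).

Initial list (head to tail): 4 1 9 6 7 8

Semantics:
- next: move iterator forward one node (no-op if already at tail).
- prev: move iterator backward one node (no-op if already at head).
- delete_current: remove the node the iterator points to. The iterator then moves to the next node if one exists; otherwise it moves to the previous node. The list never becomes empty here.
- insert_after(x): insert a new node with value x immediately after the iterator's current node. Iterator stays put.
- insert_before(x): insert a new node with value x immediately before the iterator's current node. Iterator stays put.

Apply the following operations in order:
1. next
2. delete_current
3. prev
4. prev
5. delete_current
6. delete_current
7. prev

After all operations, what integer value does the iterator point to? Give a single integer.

After 1 (next): list=[4, 1, 9, 6, 7, 8] cursor@1
After 2 (delete_current): list=[4, 9, 6, 7, 8] cursor@9
After 3 (prev): list=[4, 9, 6, 7, 8] cursor@4
After 4 (prev): list=[4, 9, 6, 7, 8] cursor@4
After 5 (delete_current): list=[9, 6, 7, 8] cursor@9
After 6 (delete_current): list=[6, 7, 8] cursor@6
After 7 (prev): list=[6, 7, 8] cursor@6

Answer: 6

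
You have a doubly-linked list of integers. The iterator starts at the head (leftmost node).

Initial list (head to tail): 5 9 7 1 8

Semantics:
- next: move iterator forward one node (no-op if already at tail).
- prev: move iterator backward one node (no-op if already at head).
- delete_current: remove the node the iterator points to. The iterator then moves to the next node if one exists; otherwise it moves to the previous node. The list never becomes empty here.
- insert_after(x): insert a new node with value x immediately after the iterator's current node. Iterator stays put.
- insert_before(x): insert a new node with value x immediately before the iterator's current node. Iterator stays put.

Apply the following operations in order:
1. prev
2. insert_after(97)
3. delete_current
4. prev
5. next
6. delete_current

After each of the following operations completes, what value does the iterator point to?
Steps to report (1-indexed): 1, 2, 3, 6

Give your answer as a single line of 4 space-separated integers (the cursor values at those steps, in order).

Answer: 5 5 97 7

Derivation:
After 1 (prev): list=[5, 9, 7, 1, 8] cursor@5
After 2 (insert_after(97)): list=[5, 97, 9, 7, 1, 8] cursor@5
After 3 (delete_current): list=[97, 9, 7, 1, 8] cursor@97
After 4 (prev): list=[97, 9, 7, 1, 8] cursor@97
After 5 (next): list=[97, 9, 7, 1, 8] cursor@9
After 6 (delete_current): list=[97, 7, 1, 8] cursor@7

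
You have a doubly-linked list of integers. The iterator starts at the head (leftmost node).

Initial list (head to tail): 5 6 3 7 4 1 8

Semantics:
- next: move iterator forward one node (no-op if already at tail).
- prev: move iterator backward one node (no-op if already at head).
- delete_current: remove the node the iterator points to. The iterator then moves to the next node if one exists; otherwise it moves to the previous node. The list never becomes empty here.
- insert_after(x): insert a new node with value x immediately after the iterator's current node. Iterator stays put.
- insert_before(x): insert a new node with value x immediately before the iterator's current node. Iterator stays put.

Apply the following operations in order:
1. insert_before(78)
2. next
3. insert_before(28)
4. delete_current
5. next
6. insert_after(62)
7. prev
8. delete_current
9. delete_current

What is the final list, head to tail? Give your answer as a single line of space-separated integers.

Answer: 78 5 28 62 4 1 8

Derivation:
After 1 (insert_before(78)): list=[78, 5, 6, 3, 7, 4, 1, 8] cursor@5
After 2 (next): list=[78, 5, 6, 3, 7, 4, 1, 8] cursor@6
After 3 (insert_before(28)): list=[78, 5, 28, 6, 3, 7, 4, 1, 8] cursor@6
After 4 (delete_current): list=[78, 5, 28, 3, 7, 4, 1, 8] cursor@3
After 5 (next): list=[78, 5, 28, 3, 7, 4, 1, 8] cursor@7
After 6 (insert_after(62)): list=[78, 5, 28, 3, 7, 62, 4, 1, 8] cursor@7
After 7 (prev): list=[78, 5, 28, 3, 7, 62, 4, 1, 8] cursor@3
After 8 (delete_current): list=[78, 5, 28, 7, 62, 4, 1, 8] cursor@7
After 9 (delete_current): list=[78, 5, 28, 62, 4, 1, 8] cursor@62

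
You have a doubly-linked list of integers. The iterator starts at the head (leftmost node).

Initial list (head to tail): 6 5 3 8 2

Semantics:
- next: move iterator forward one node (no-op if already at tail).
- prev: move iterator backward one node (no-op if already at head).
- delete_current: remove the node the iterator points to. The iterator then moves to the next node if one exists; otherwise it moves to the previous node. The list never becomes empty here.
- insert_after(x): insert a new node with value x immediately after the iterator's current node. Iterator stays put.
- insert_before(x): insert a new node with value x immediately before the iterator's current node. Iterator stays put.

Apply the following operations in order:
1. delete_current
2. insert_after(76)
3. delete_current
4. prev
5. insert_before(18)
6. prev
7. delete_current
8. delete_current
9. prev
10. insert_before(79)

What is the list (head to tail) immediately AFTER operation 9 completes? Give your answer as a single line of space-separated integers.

After 1 (delete_current): list=[5, 3, 8, 2] cursor@5
After 2 (insert_after(76)): list=[5, 76, 3, 8, 2] cursor@5
After 3 (delete_current): list=[76, 3, 8, 2] cursor@76
After 4 (prev): list=[76, 3, 8, 2] cursor@76
After 5 (insert_before(18)): list=[18, 76, 3, 8, 2] cursor@76
After 6 (prev): list=[18, 76, 3, 8, 2] cursor@18
After 7 (delete_current): list=[76, 3, 8, 2] cursor@76
After 8 (delete_current): list=[3, 8, 2] cursor@3
After 9 (prev): list=[3, 8, 2] cursor@3

Answer: 3 8 2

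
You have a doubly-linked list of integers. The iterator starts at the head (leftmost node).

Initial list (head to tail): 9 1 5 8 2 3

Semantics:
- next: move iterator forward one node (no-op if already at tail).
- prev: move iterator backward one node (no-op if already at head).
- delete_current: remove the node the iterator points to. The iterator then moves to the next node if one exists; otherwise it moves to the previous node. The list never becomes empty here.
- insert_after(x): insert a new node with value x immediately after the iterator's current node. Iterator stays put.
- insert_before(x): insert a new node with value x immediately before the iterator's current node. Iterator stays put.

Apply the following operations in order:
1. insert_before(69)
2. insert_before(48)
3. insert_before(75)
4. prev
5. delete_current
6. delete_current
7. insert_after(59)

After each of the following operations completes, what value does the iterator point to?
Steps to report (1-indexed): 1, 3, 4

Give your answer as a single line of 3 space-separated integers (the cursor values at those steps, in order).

After 1 (insert_before(69)): list=[69, 9, 1, 5, 8, 2, 3] cursor@9
After 2 (insert_before(48)): list=[69, 48, 9, 1, 5, 8, 2, 3] cursor@9
After 3 (insert_before(75)): list=[69, 48, 75, 9, 1, 5, 8, 2, 3] cursor@9
After 4 (prev): list=[69, 48, 75, 9, 1, 5, 8, 2, 3] cursor@75
After 5 (delete_current): list=[69, 48, 9, 1, 5, 8, 2, 3] cursor@9
After 6 (delete_current): list=[69, 48, 1, 5, 8, 2, 3] cursor@1
After 7 (insert_after(59)): list=[69, 48, 1, 59, 5, 8, 2, 3] cursor@1

Answer: 9 9 75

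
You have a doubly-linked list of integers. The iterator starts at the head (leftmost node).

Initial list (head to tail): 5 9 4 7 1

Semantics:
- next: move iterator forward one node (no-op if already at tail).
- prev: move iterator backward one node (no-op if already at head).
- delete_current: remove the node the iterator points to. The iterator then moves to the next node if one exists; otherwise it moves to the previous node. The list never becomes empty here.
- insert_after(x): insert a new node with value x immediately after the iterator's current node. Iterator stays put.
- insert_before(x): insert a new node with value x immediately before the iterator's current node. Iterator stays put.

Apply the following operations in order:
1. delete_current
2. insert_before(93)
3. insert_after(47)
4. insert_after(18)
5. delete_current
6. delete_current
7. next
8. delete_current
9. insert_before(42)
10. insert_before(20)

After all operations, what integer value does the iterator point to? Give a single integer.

Answer: 7

Derivation:
After 1 (delete_current): list=[9, 4, 7, 1] cursor@9
After 2 (insert_before(93)): list=[93, 9, 4, 7, 1] cursor@9
After 3 (insert_after(47)): list=[93, 9, 47, 4, 7, 1] cursor@9
After 4 (insert_after(18)): list=[93, 9, 18, 47, 4, 7, 1] cursor@9
After 5 (delete_current): list=[93, 18, 47, 4, 7, 1] cursor@18
After 6 (delete_current): list=[93, 47, 4, 7, 1] cursor@47
After 7 (next): list=[93, 47, 4, 7, 1] cursor@4
After 8 (delete_current): list=[93, 47, 7, 1] cursor@7
After 9 (insert_before(42)): list=[93, 47, 42, 7, 1] cursor@7
After 10 (insert_before(20)): list=[93, 47, 42, 20, 7, 1] cursor@7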